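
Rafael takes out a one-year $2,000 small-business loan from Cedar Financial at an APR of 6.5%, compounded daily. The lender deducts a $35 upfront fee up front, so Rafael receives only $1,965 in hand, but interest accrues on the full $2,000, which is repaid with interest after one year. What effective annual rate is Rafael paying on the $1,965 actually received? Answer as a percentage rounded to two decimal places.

Amount owed after one year: 2,000 × (1 + 0.065/365)^365 = 2,000 × 1.067153 = $2,134.31.
Effective rate on net proceeds: 2,134.31 / 1,965 − 1 = 0.086161 = 8.62%.

8.62%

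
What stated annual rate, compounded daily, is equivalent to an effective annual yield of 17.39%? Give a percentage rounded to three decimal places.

(1 + r/365)^365 − 1 = 0.1739, so 1 + r/365 = 1.1739^(1/365).
r/365 = 0.000439, so r = 0.160367 = 16.037%.

16.037%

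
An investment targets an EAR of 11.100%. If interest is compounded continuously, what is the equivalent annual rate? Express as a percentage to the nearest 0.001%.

10.526%

Continuous: nominal r satisfies e^r − 1 = 0.11100.
r = ln(1 + 0.11100) = ln(1.11100) = 0.105261 = 10.526%.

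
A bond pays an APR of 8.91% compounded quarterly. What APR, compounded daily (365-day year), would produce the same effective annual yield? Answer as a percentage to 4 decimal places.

8.8133%

EAR = (1 + 0.0891/4)^4 − 1 = 0.092122.
Solve (1 + r/365)^365 = 1.092122: r/365 = 1.092122^(1/365) − 1 = 0.000241, so r = 0.088133 = 8.8133%.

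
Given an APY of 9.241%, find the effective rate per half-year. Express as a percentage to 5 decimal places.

4.51842%

The per-half-year rate i satisfies (1 + i)^2 = 1 + 0.09241.
i = 1.09241^(1/2) − 1 = 0.0451842 = 4.51842%.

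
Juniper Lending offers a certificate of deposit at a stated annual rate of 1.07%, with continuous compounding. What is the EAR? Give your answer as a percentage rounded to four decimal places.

1.0757%

With continuous compounding, EAR = e^0.0107 − 1.
e^0.0107 = 1.010757, so EAR = 0.010757 = 1.0757%.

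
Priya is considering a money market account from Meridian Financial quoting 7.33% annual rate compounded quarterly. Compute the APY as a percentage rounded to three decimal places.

7.534%

EAR = (1 + 0.0733/4)^4 − 1.
= (1 + 0.018325)^4 − 1 = 1.075340 − 1 = 7.534%.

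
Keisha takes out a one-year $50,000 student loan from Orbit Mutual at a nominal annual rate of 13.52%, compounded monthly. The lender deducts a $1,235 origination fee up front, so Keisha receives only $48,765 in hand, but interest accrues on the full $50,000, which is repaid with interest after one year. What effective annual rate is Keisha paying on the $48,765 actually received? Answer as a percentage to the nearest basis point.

Amount owed after one year: 50,000 × (1 + 0.1352/12)^12 = 50,000 × 1.143901 = $57,195.03.
Effective rate on net proceeds: 57,195.03 / 48,765 − 1 = 0.172871 = 17.29%.

17.29%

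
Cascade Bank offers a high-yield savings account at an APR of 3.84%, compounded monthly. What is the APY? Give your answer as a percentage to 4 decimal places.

3.9083%

EAR = (1 + 0.0384/12)^12 − 1.
= (1 + 0.003200)^12 − 1 = 1.039083 − 1 = 3.9083%.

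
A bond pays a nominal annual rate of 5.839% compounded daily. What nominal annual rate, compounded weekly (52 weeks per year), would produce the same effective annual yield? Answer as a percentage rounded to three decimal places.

EAR = (1 + 0.05839/365)^365 − 1 = 0.060123.
Solve (1 + r/52)^52 = 1.060123: r/52 = 1.060123^(1/52) − 1 = 0.001123, so r = 0.058418 = 5.842%.

5.842%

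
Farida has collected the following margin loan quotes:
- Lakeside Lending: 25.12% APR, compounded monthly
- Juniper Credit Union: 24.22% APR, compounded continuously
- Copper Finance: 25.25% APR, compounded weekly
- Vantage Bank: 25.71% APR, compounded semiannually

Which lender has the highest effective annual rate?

Copper Finance

Lakeside Lending: (1 + 0.2512/12)^12 − 1 = 28.224%
Juniper Credit Union: e^0.2422 − 1 = 27.405%
Copper Finance: (1 + 0.2525/52)^52 − 1 = 28.645%
Vantage Bank: (1 + 0.2571/2)^2 − 1 = 27.363%
The highest effective annual rate is Copper Finance at 28.645%.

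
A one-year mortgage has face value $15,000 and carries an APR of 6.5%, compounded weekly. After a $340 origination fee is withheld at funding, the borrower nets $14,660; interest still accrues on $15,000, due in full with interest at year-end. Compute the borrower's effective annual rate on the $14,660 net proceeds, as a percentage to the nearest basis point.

9.19%

Amount owed after one year: 15,000 × (1 + 0.065/52)^52 = 15,000 × 1.067116 = $16,006.74.
Effective rate on net proceeds: 16,006.74 / 14,660 − 1 = 0.091865 = 9.19%.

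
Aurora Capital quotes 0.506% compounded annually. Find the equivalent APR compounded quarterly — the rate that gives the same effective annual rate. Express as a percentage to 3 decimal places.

Compounded annually, EAR = nominal = 0.005060.
Solve (1 + r/4)^4 = 1.005060: r/4 = 1.005060^(1/4) − 1 = 0.001263, so r = 0.005050 = 0.505%.

0.505%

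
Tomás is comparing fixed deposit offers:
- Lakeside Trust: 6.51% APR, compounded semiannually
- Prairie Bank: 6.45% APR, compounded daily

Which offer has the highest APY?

Lakeside Trust: (1 + 0.0651/2)^2 − 1 = 6.616%
Prairie Bank: (1 + 0.0645/365)^365 − 1 = 6.662%
The highest effective annual rate is Prairie Bank at 6.662%.

Prairie Bank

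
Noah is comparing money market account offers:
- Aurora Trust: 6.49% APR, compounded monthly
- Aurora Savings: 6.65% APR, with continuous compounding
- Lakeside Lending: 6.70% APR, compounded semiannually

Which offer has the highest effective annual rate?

Aurora Trust: (1 + 0.0649/12)^12 − 1 = 6.687%
Aurora Savings: e^0.0665 − 1 = 6.876%
Lakeside Lending: (1 + 0.0670/2)^2 − 1 = 6.812%
The highest effective annual rate is Aurora Savings at 6.876%.

Aurora Savings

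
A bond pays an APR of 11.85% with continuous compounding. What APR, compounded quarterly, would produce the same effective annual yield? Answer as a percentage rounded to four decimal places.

EAR under continuous compounding: e^0.1185 − 1 = 0.125807.
Solve (1 + r/4)^4 = 1.125807: r/4 = 1.125807^(1/4) − 1 = 0.030068, so r = 0.120273 = 12.0273%.

12.0273%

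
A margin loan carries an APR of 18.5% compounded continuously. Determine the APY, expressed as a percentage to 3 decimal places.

With continuous compounding, EAR = e^0.185 − 1.
e^0.185 = 1.203218, so EAR = 0.203218 = 20.322%.

20.322%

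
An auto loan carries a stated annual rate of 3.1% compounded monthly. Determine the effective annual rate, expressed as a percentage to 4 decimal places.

3.1444%

EAR = (1 + 0.031/12)^12 − 1.
= (1 + 0.002583)^12 − 1 = 1.031444 − 1 = 3.1444%.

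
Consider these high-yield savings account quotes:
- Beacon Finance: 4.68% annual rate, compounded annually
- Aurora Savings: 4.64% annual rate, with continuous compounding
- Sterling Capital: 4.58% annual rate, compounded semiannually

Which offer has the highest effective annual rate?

Aurora Savings

Beacon Finance: compounded annually, EAR = 4.680%
Aurora Savings: e^0.0464 − 1 = 4.749%
Sterling Capital: (1 + 0.0458/2)^2 − 1 = 4.632%
The highest effective annual rate is Aurora Savings at 4.749%.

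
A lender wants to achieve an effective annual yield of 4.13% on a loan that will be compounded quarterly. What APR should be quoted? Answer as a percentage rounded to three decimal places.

4.068%

(1 + r/4)^4 − 1 = 0.0413, so 1 + r/4 = 1.0413^(1/4).
r/4 = 0.010169, so r = 0.040675 = 4.068%.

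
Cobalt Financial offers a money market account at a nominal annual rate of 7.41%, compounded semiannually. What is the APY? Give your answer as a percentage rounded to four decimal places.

EAR = (1 + 0.0741/2)^2 − 1.
= (1 + 0.037050)^2 − 1 = 1.075473 − 1 = 7.5473%.

7.5473%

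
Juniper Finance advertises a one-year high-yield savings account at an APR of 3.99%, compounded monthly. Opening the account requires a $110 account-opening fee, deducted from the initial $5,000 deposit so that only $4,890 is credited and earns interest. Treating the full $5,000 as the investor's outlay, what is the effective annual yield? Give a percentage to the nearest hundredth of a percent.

1.77%

Value after one year: 4,890 × (1 + 0.0399/12)^12 = 4,890 × 1.040638 = $5,088.72.
Effective yield on the $5,000 outlay: 5,088.72 / 5,000 − 1 = 0.017744 = 1.77%.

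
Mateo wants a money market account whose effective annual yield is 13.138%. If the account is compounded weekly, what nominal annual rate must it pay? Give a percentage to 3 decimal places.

12.358%

(1 + r/52)^52 − 1 = 0.13138, so 1 + r/52 = 1.13138^(1/52).
r/52 = 0.002377, so r = 0.123585 = 12.358%.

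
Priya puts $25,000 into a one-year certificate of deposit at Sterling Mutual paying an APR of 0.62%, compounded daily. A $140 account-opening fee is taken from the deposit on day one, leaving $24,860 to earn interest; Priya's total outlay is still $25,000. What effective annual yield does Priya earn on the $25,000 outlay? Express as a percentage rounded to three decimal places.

Value after one year: 24,860 × (1 + 0.0062/365)^365 = 24,860 × 1.006219 = $25,014.61.
Effective yield on the $25,000 outlay: 25,014.61 / 25,000 − 1 = 0.000584 = 0.058%.

0.058%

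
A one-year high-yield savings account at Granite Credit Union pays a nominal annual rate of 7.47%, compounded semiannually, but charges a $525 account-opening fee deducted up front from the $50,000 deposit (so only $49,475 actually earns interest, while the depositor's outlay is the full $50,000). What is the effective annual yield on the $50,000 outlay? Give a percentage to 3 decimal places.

Value after one year: 49,475 × (1 + 0.0747/2)^2 = 49,475 × 1.076095 = $53,239.80.
Effective yield on the $50,000 outlay: 53,239.80 / 50,000 − 1 = 0.064796 = 6.480%.

6.480%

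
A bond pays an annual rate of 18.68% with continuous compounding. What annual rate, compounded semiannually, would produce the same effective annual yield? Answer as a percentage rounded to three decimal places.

EAR under continuous compounding: e^0.1868 − 1 = 0.205386.
Solve (1 + r/2)^2 = 1.205386: r/2 = 1.205386^(1/2) − 1 = 0.097901, so r = 0.195802 = 19.580%.

19.580%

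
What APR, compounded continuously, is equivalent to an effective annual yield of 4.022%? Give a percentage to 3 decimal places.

Continuous: nominal r satisfies e^r − 1 = 0.04022.
r = ln(1 + 0.04022) = ln(1.04022) = 0.039432 = 3.943%.

3.943%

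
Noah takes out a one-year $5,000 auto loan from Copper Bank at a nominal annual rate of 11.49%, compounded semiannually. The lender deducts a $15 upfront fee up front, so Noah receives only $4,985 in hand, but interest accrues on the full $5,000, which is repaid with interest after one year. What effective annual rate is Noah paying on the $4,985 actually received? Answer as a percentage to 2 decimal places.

12.16%

Amount owed after one year: 5,000 × (1 + 0.1149/2)^2 = 5,000 × 1.118201 = $5,591.00.
Effective rate on net proceeds: 5,591.00 / 4,985 − 1 = 0.121565 = 12.16%.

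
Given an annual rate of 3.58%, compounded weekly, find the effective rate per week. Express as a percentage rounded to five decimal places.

With a nominal annual rate compounded weekly, the periodic rate is the nominal rate divided by 52.
i = 0.0358 / 52 = 0.0006885 = 0.06885%.

0.06885%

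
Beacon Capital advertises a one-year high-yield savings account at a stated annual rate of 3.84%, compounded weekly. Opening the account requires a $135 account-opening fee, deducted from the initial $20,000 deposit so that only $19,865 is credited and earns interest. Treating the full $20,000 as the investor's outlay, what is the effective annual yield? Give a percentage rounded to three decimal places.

3.212%

Value after one year: 19,865 × (1 + 0.0384/52)^52 = 19,865 × 1.039132 = $20,642.36.
Effective yield on the $20,000 outlay: 20,642.36 / 20,000 − 1 = 0.032118 = 3.212%.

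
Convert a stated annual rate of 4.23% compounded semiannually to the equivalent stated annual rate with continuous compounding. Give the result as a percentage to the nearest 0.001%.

4.186%

EAR = (1 + 0.0423/2)^2 − 1 = 0.042747.
Equivalent continuous rate: r = ln(1 + 0.042747) = 0.041859 = 4.186%.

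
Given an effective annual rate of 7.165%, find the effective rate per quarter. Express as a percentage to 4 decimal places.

1.7450%

The per-quarter rate i satisfies (1 + i)^4 = 1 + 0.07165.
i = 1.07165^(1/4) − 1 = 0.0174504 = 1.7450%.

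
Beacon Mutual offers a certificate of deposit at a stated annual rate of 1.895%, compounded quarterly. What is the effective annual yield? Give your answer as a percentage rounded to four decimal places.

EAR = (1 + 0.01895/4)^4 − 1.
= (1 + 0.004738)^4 − 1 = 1.019085 − 1 = 1.9085%.

1.9085%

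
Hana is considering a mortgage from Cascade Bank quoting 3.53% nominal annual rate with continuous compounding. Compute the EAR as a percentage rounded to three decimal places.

3.593%

With continuous compounding, EAR = e^0.0353 − 1.
e^0.0353 = 1.035930, so EAR = 0.035930 = 3.593%.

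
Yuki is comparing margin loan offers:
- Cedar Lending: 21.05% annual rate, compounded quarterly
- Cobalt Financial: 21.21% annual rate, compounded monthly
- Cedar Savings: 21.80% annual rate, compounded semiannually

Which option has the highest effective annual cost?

Cobalt Financial

Cedar Lending: (1 + 0.2105/4)^4 − 1 = 22.771%
Cobalt Financial: (1 + 0.2121/12)^12 − 1 = 23.398%
Cedar Savings: (1 + 0.2180/2)^2 − 1 = 22.988%
The highest effective annual rate is Cobalt Financial at 23.398%.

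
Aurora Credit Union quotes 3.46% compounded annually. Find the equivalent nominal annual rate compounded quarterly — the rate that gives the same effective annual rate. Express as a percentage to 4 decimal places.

3.4160%

Compounded annually, EAR = nominal = 0.034600.
Solve (1 + r/4)^4 = 1.034600: r/4 = 1.034600^(1/4) − 1 = 0.008540, so r = 0.034160 = 3.4160%.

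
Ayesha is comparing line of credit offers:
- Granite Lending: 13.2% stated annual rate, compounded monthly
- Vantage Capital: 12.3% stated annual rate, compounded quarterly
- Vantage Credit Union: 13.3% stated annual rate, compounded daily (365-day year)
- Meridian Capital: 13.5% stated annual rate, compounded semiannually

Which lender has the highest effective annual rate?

Granite Lending: (1 + 0.132/12)^12 − 1 = 14.029%
Vantage Capital: (1 + 0.123/4)^4 − 1 = 12.879%
Vantage Credit Union: (1 + 0.133/365)^365 − 1 = 14.222%
Meridian Capital: (1 + 0.135/2)^2 − 1 = 13.956%
The highest effective annual rate is Vantage Credit Union at 14.222%.

Vantage Credit Union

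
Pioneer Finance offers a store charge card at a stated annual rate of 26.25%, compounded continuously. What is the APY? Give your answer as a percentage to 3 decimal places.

With continuous compounding, EAR = e^0.2625 − 1.
e^0.2625 = 1.300176, so EAR = 0.300176 = 30.018%.

30.018%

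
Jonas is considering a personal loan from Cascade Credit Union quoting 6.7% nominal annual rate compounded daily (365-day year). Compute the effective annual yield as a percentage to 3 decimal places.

6.929%

EAR = (1 + 0.067/365)^365 − 1.
= (1 + 0.000184)^365 − 1 = 1.069289 − 1 = 6.929%.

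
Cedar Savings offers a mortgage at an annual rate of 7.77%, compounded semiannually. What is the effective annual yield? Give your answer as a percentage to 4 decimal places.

7.9209%

EAR = (1 + 0.0777/2)^2 − 1.
= (1 + 0.038850)^2 − 1 = 1.079209 − 1 = 7.9209%.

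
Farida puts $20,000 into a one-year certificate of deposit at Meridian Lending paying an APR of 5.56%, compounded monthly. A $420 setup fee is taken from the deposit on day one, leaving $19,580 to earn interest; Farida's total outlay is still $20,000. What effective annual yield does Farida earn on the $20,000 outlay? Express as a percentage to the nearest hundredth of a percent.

3.48%

Value after one year: 19,580 × (1 + 0.0556/12)^12 = 19,580 × 1.057039 = $20,696.82.
Effective yield on the $20,000 outlay: 20,696.82 / 20,000 − 1 = 0.034841 = 3.48%.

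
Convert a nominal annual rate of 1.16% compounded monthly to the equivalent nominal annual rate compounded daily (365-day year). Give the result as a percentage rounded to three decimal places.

EAR = (1 + 0.0116/12)^12 − 1 = 0.011662.
Solve (1 + r/365)^365 = 1.011662: r/365 = 1.011662^(1/365) − 1 = 0.000032, so r = 0.011595 = 1.159%.

1.159%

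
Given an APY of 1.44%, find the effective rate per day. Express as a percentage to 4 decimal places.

0.0039%

The per-day rate i satisfies (1 + i)^365 = 1 + 0.0144.
i = 1.0144^(1/365) − 1 = 0.0000392 = 0.0039%.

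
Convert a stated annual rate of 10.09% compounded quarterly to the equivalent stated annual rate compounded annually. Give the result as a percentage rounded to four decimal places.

10.4782%

EAR = (1 + 0.1009/4)^4 − 1 = 0.104782.
Compounded annually, the equivalent nominal rate is the EAR itself: 10.4782%.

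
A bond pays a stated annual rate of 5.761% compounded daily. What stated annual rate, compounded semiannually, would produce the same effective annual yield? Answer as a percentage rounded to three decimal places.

5.844%

EAR = (1 + 0.05761/365)^365 − 1 = 0.059297.
Solve (1 + r/2)^2 = 1.059297: r/2 = 1.059297^(1/2) − 1 = 0.029222, so r = 0.058443 = 5.844%.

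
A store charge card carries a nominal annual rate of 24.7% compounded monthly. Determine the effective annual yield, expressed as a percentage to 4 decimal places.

27.6973%

EAR = (1 + 0.247/12)^12 − 1.
= (1 + 0.020583)^12 − 1 = 1.276973 − 1 = 27.6973%.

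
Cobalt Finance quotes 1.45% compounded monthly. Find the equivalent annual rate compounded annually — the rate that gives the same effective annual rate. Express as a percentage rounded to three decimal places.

EAR = (1 + 0.0145/12)^12 − 1 = 0.014597.
Compounded annually, the equivalent nominal rate is the EAR itself: 1.460%.

1.460%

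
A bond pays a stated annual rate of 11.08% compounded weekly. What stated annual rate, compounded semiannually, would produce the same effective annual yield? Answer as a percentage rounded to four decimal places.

EAR = (1 + 0.1108/52)^52 − 1 = 0.117040.
Solve (1 + r/2)^2 = 1.117040: r/2 = 1.117040^(1/2) − 1 = 0.056901, so r = 0.113802 = 11.3802%.

11.3802%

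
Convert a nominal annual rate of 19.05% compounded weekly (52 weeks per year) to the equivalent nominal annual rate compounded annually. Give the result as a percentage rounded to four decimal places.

20.9433%

EAR = (1 + 0.1905/52)^52 − 1 = 0.209433.
Compounded annually, the equivalent nominal rate is the EAR itself: 20.9433%.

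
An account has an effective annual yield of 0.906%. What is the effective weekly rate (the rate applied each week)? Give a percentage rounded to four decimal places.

0.0173%

The per-week rate i satisfies (1 + i)^52 = 1 + 0.00906.
i = 1.00906^(1/52) − 1 = 0.0001735 = 0.0173%.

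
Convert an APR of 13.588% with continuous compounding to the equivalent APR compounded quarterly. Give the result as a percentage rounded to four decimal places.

13.8214%

EAR under continuous compounding: e^0.13588 − 1 = 0.145544.
Solve (1 + r/4)^4 = 1.145544: r/4 = 1.145544^(1/4) − 1 = 0.034554, so r = 0.138214 = 13.8214%.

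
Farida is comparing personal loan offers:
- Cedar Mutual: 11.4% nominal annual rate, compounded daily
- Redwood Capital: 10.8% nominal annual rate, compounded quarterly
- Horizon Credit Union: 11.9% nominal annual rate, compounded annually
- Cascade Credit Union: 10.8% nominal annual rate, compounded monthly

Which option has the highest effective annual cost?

Cedar Mutual: (1 + 0.114/365)^365 − 1 = 12.073%
Redwood Capital: (1 + 0.108/4)^4 − 1 = 11.245%
Horizon Credit Union: compounded annually, EAR = 11.900%
Cascade Credit Union: (1 + 0.108/12)^12 − 1 = 11.351%
The highest effective annual rate is Cedar Mutual at 12.073%.

Cedar Mutual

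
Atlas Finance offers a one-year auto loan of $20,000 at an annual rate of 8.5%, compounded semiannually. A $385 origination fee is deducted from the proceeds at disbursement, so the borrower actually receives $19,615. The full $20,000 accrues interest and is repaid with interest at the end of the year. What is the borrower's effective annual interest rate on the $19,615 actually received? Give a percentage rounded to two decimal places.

Amount owed after one year: 20,000 × (1 + 0.085/2)^2 = 20,000 × 1.086806 = $21,736.12.
Effective rate on net proceeds: 21,736.12 / 19,615 − 1 = 0.108138 = 10.81%.

10.81%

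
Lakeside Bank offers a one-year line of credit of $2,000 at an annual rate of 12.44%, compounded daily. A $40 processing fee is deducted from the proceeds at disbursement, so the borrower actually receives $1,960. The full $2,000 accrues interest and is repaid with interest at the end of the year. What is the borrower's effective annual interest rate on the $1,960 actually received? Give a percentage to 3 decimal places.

15.556%

Amount owed after one year: 2,000 × (1 + 0.1244/365)^365 = 2,000 × 1.132445 = $2,264.89.
Effective rate on net proceeds: 2,264.89 / 1,960 − 1 = 0.155556 = 15.556%.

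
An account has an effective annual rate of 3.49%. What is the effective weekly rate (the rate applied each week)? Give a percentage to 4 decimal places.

The per-week rate i satisfies (1 + i)^52 = 1 + 0.0349.
i = 1.0349^(1/52) − 1 = 0.0006599 = 0.0660%.

0.0660%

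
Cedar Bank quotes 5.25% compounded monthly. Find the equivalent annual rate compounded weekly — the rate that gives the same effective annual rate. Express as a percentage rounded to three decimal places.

5.241%

EAR = (1 + 0.0525/12)^12 − 1 = 0.053782.
Solve (1 + r/52)^52 = 1.053782: r/52 = 1.053782^(1/52) − 1 = 0.001008, so r = 0.052412 = 5.241%.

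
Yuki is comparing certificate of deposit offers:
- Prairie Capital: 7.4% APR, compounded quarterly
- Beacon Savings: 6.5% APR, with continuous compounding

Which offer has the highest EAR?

Prairie Capital: (1 + 0.074/4)^4 − 1 = 7.608%
Beacon Savings: e^0.065 − 1 = 6.716%
The highest effective annual rate is Prairie Capital at 7.608%.

Prairie Capital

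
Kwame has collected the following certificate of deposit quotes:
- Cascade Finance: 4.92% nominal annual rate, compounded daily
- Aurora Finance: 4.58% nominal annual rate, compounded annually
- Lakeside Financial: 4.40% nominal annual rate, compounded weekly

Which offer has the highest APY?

Cascade Finance

Cascade Finance: (1 + 0.0492/365)^365 − 1 = 5.043%
Aurora Finance: compounded annually, EAR = 4.580%
Lakeside Financial: (1 + 0.0440/52)^52 − 1 = 4.496%
The highest effective annual rate is Cascade Finance at 5.043%.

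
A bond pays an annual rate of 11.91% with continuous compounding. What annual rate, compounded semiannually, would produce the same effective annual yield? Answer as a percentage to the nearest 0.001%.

12.272%

EAR under continuous compounding: e^0.1191 − 1 = 0.126483.
Solve (1 + r/2)^2 = 1.126483: r/2 = 1.126483^(1/2) − 1 = 0.061359, so r = 0.122718 = 12.272%.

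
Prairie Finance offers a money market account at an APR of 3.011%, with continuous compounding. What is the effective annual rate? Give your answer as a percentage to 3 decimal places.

With continuous compounding, EAR = e^0.03011 − 1.
e^0.03011 = 1.030568, so EAR = 0.030568 = 3.057%.

3.057%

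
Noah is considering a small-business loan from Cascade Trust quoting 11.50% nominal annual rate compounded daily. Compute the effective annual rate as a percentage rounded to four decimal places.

EAR = (1 + 0.1150/365)^365 − 1.
= 1.121853 − 1 = 12.1853%.

12.1853%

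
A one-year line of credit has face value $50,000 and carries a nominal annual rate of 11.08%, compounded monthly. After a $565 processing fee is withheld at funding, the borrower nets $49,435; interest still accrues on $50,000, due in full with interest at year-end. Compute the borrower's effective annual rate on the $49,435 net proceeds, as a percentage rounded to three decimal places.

12.937%

Amount owed after one year: 50,000 × (1 + 0.1108/12)^12 = 50,000 × 1.116604 = $55,830.18.
Effective rate on net proceeds: 55,830.18 / 49,435 − 1 = 0.129365 = 12.937%.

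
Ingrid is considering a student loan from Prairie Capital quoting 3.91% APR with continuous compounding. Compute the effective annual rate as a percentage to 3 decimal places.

3.987%

With continuous compounding, EAR = e^0.0391 − 1.
e^0.0391 = 1.039874, so EAR = 0.039874 = 3.987%.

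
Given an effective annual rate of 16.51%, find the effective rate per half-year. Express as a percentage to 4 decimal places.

7.9398%

The per-half-year rate i satisfies (1 + i)^2 = 1 + 0.1651.
i = 1.1651^(1/2) − 1 = 0.0793980 = 7.9398%.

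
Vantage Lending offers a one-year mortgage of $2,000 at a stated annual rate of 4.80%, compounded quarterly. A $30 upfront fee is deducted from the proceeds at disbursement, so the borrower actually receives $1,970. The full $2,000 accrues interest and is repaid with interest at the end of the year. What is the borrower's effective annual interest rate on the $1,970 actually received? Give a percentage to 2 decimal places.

Amount owed after one year: 2,000 × (1 + 0.0480/4)^4 = 2,000 × 1.048871 = $2,097.74.
Effective rate on net proceeds: 2,097.74 / 1,970 − 1 = 0.064844 = 6.48%.

6.48%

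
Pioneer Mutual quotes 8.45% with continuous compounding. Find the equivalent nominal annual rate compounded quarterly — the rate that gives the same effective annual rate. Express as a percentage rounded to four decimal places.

8.5399%

EAR under continuous compounding: e^0.0845 − 1 = 0.088173.
Solve (1 + r/4)^4 = 1.088173: r/4 = 1.088173^(1/4) − 1 = 0.021350, so r = 0.085399 = 8.5399%.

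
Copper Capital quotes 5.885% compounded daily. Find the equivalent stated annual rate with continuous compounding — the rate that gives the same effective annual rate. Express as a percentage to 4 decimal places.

5.8845%

EAR = (1 + 0.05885/365)^365 − 1 = 0.060611.
Equivalent continuous rate: r = ln(1 + 0.060611) = 0.058845 = 5.8845%.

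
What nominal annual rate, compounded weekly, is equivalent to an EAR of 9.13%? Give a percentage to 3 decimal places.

(1 + r/52)^52 − 1 = 0.0913, so 1 + r/52 = 1.0913^(1/52).
r/52 = 0.001682, so r = 0.087443 = 8.744%.

8.744%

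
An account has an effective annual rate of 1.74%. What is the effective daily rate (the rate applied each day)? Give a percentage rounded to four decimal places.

0.0047%

The per-day rate i satisfies (1 + i)^365 = 1 + 0.0174.
i = 1.0174^(1/365) − 1 = 0.0000473 = 0.0047%.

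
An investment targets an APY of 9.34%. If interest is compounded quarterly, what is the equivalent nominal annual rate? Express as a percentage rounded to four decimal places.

(1 + r/4)^4 − 1 = 0.0934, so 1 + r/4 = 1.0934^(1/4).
r/4 = 0.022574, so r = 0.090296 = 9.0296%.

9.0296%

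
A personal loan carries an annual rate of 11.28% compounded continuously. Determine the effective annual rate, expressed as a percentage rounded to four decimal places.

11.9408%

With continuous compounding, EAR = e^0.1128 − 1.
e^0.1128 = 1.119408, so EAR = 0.119408 = 11.9408%.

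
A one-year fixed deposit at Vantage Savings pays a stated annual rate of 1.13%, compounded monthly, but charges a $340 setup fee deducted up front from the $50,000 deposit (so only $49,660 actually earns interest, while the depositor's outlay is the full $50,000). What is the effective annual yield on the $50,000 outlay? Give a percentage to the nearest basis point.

0.45%

Value after one year: 49,660 × (1 + 0.0113/12)^12 = 49,660 × 1.011359 = $50,224.07.
Effective yield on the $50,000 outlay: 50,224.07 / 50,000 − 1 = 0.004481 = 0.45%.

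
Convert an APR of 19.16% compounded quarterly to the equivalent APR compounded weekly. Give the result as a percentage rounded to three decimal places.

18.749%

EAR = (1 + 0.1916/4)^4 − 1 = 0.205811.
Solve (1 + r/52)^52 = 1.205811: r/52 = 1.205811^(1/52) − 1 = 0.003606, so r = 0.187490 = 18.749%.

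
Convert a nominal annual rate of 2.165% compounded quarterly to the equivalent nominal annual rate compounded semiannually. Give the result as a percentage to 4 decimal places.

EAR = (1 + 0.02165/4)^4 − 1 = 0.021826.
Solve (1 + r/2)^2 = 1.021826: r/2 = 1.021826^(1/2) − 1 = 0.010854, so r = 0.021709 = 2.1709%.

2.1709%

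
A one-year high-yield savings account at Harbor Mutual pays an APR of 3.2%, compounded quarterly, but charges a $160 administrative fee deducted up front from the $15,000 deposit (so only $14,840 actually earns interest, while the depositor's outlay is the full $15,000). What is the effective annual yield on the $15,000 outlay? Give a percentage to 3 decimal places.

2.137%

Value after one year: 14,840 × (1 + 0.032/4)^4 = 14,840 × 1.032386 = $15,320.61.
Effective yield on the $15,000 outlay: 15,320.61 / 15,000 − 1 = 0.021374 = 2.137%.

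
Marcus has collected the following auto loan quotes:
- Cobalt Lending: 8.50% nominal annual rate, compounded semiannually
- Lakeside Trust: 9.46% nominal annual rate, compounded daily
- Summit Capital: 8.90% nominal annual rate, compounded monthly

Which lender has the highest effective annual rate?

Lakeside Trust

Cobalt Lending: (1 + 0.0850/2)^2 − 1 = 8.681%
Lakeside Trust: (1 + 0.0946/365)^365 − 1 = 9.921%
Summit Capital: (1 + 0.0890/12)^12 − 1 = 9.272%
The highest effective annual rate is Lakeside Trust at 9.921%.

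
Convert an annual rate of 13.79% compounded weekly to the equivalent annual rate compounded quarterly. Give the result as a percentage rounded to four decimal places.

EAR = (1 + 0.1379/52)^52 − 1 = 0.147651.
Solve (1 + r/4)^4 = 1.147651: r/4 = 1.147651^(1/4) − 1 = 0.035029, so r = 0.140116 = 14.0116%.

14.0116%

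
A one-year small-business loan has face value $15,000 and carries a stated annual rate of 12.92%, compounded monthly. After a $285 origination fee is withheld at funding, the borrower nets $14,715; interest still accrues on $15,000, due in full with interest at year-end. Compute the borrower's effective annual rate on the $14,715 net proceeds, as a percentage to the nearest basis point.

Amount owed after one year: 15,000 × (1 + 0.1292/12)^12 = 15,000 × 1.137132 = $17,056.98.
Effective rate on net proceeds: 17,056.98 / 14,715 − 1 = 0.159156 = 15.92%.

15.92%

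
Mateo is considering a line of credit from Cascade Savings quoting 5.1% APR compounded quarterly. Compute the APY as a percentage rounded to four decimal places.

5.1984%

EAR = (1 + 0.051/4)^4 − 1.
= 1.051984 − 1 = 5.1984%.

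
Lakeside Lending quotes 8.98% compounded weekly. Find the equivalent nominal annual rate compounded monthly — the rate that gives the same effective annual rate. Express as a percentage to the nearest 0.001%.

EAR = (1 + 0.0898/52)^52 − 1 = 0.093871.
Solve (1 + r/12)^12 = 1.093871: r/12 = 1.093871^(1/12) − 1 = 0.007505, so r = 0.090059 = 9.006%.

9.006%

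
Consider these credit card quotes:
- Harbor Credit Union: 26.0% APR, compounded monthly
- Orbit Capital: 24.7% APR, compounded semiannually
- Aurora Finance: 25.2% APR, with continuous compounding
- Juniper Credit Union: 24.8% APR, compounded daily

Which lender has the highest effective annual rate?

Harbor Credit Union: (1 + 0.260/12)^12 − 1 = 29.333%
Orbit Capital: (1 + 0.247/2)^2 − 1 = 26.225%
Aurora Finance: e^0.252 − 1 = 28.660%
Juniper Credit Union: (1 + 0.248/365)^365 − 1 = 28.135%
The highest effective annual rate is Harbor Credit Union at 29.333%.

Harbor Credit Union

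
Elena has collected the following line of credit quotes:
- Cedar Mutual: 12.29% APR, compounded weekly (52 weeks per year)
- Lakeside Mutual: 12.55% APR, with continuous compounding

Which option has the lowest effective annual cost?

Cedar Mutual

Cedar Mutual: (1 + 0.1229/52)^52 − 1 = 13.061%
Lakeside Mutual: e^0.1255 − 1 = 13.372%
The lowest effective annual rate is Cedar Mutual at 13.061%.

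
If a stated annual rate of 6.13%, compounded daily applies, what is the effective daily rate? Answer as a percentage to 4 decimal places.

0.0168%

With a nominal annual rate compounded daily, the periodic rate is the nominal rate divided by 365.
i = 0.0613 / 365 = 0.0001679 = 0.0168%.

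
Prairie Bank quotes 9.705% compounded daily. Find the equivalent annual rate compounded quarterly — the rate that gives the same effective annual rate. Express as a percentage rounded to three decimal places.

9.822%

EAR = (1 + 0.09705/365)^365 − 1 = 0.101901.
Solve (1 + r/4)^4 = 1.101901: r/4 = 1.101901^(1/4) − 1 = 0.024556, so r = 0.098224 = 9.822%.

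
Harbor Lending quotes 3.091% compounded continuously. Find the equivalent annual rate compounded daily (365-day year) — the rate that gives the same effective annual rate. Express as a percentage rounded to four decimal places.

EAR under continuous compounding: e^0.03091 − 1 = 0.031393.
Solve (1 + r/365)^365 = 1.031393: r/365 = 1.031393^(1/365) − 1 = 0.000085, so r = 0.030911 = 3.0911%.

3.0911%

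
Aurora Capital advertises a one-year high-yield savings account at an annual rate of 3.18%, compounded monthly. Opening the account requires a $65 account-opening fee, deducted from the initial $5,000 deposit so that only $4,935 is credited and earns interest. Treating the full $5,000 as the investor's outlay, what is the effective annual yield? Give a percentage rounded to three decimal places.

Value after one year: 4,935 × (1 + 0.0318/12)^12 = 4,935 × 1.032268 = $5,094.24.
Effective yield on the $5,000 outlay: 5,094.24 / 5,000 − 1 = 0.018848 = 1.885%.

1.885%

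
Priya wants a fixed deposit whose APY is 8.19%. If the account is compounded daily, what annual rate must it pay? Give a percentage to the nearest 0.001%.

7.873%

(1 + r/365)^365 − 1 = 0.0819, so 1 + r/365 = 1.0819^(1/365).
r/365 = 0.000216, so r = 0.078727 = 7.873%.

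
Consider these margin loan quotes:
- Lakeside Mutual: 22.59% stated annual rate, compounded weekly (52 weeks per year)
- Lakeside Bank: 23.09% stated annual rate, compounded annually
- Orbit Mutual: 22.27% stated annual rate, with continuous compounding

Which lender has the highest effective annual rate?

Lakeside Mutual

Lakeside Mutual: (1 + 0.2259/52)^52 − 1 = 25.284%
Lakeside Bank: compounded annually, EAR = 23.090%
Orbit Mutual: e^0.2227 − 1 = 24.945%
The highest effective annual rate is Lakeside Mutual at 25.284%.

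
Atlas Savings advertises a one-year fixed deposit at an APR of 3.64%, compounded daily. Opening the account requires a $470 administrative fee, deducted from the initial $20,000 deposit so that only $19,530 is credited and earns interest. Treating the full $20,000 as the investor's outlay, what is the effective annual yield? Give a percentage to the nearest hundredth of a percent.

Value after one year: 19,530 × (1 + 0.0364/365)^365 = 19,530 × 1.037069 = $20,253.95.
Effective yield on the $20,000 outlay: 20,253.95 / 20,000 − 1 = 0.012698 = 1.27%.

1.27%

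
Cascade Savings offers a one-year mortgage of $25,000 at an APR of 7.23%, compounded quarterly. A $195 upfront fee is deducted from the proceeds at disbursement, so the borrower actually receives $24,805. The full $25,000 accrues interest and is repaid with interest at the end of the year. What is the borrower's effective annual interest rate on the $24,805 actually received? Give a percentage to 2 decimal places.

Amount owed after one year: 25,000 × (1 + 0.0723/4)^4 = 25,000 × 1.074284 = $26,857.10.
Effective rate on net proceeds: 26,857.10 / 24,805 − 1 = 0.082729 = 8.27%.

8.27%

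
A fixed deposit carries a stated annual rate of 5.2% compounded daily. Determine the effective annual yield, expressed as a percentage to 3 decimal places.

EAR = (1 + 0.052/365)^365 − 1.
= (1 + 0.000142)^365 − 1 = 1.053372 − 1 = 5.337%.

5.337%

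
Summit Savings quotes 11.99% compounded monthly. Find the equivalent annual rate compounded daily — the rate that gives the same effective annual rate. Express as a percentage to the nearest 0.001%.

EAR = (1 + 0.1199/12)^12 − 1 = 0.126713.
Solve (1 + r/365)^365 = 1.126713: r/365 = 1.126713^(1/365) − 1 = 0.000327, so r = 0.119324 = 11.932%.

11.932%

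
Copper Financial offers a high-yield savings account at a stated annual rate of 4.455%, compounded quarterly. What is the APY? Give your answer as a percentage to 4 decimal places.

EAR = (1 + 0.04455/4)^4 − 1.
= (1 + 0.011137)^4 − 1 = 1.045300 − 1 = 4.5300%.

4.5300%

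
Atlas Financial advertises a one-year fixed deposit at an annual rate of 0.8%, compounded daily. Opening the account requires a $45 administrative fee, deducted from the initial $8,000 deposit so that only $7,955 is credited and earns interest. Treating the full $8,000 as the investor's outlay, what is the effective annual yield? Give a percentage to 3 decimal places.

Value after one year: 7,955 × (1 + 0.008/365)^365 = 7,955 × 1.008032 = $8,018.89.
Effective yield on the $8,000 outlay: 8,018.89 / 8,000 − 1 = 0.002362 = 0.236%.

0.236%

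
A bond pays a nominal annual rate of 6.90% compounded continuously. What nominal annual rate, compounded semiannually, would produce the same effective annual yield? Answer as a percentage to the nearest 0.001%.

EAR under continuous compounding: e^0.0690 − 1 = 0.071436.
Solve (1 + r/2)^2 = 1.071436: r/2 = 1.071436^(1/2) − 1 = 0.035102, so r = 0.070204 = 7.020%.

7.020%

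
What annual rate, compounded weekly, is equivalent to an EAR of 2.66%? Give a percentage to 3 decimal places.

(1 + r/52)^52 − 1 = 0.0266, so 1 + r/52 = 1.0266^(1/52).
r/52 = 0.000505, so r = 0.026259 = 2.626%.

2.626%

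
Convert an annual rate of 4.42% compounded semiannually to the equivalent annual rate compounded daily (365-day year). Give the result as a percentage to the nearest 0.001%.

EAR = (1 + 0.0442/2)^2 − 1 = 0.044688.
Solve (1 + r/365)^365 = 1.044688: r/365 = 1.044688^(1/365) − 1 = 0.000120, so r = 0.043721 = 4.372%.

4.372%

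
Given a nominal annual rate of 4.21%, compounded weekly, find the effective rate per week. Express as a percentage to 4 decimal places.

With a nominal annual rate compounded weekly, the periodic rate is the nominal rate divided by 52.
i = 0.0421 / 52 = 0.0008096 = 0.0810%.

0.0810%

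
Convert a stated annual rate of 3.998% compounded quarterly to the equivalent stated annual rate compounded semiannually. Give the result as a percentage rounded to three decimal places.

EAR = (1 + 0.03998/4)^4 − 1 = 0.040583.
Solve (1 + r/2)^2 = 1.040583: r/2 = 1.040583^(1/2) − 1 = 0.020090, so r = 0.040180 = 4.018%.

4.018%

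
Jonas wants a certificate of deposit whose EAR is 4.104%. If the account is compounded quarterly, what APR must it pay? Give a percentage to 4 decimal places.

4.0423%

(1 + r/4)^4 − 1 = 0.04104, so 1 + r/4 = 1.04104^(1/4).
r/4 = 0.010106, so r = 0.040423 = 4.0423%.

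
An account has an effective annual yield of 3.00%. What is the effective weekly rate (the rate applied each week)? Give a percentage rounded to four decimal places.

0.0569%

The per-week rate i satisfies (1 + i)^52 = 1 + 0.0300.
i = 1.0300^(1/52) − 1 = 0.0005686 = 0.0569%.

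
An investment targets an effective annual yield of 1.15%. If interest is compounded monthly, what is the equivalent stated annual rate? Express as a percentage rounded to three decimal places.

(1 + r/12)^12 − 1 = 0.0115, so 1 + r/12 = 1.0115^(1/12).
r/12 = 0.000953, so r = 0.011440 = 1.144%.

1.144%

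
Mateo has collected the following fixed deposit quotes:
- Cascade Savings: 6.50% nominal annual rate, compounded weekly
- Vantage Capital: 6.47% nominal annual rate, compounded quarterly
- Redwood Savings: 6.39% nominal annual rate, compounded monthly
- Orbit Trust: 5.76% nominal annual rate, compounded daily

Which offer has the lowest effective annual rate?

Orbit Trust

Cascade Savings: (1 + 0.0650/52)^52 − 1 = 6.712%
Vantage Capital: (1 + 0.0647/4)^4 − 1 = 6.629%
Redwood Savings: (1 + 0.0639/12)^12 − 1 = 6.581%
Orbit Trust: (1 + 0.0576/365)^365 − 1 = 5.929%
The lowest effective annual rate is Orbit Trust at 5.929%.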